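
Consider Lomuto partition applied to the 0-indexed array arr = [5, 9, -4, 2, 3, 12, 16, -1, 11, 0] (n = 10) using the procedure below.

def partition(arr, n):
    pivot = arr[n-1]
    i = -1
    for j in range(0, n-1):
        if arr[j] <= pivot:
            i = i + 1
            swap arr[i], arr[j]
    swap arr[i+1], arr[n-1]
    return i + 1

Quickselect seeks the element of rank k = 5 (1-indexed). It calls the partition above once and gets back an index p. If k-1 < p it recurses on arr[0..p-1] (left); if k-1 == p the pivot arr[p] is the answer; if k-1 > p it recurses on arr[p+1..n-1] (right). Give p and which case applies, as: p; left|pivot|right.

pivot = arr[9] = 0; i = -1
j=0: arr[0]=5 > 0 → no swap
j=1: arr[1]=9 > 0 → no swap
j=2: arr[2]=-4 ≤ 0 → i=0, swap arr[0],arr[2] → [-4, 9, 5, 2, 3, 12, 16, -1, 11, 0]
j=3: arr[3]=2 > 0 → no swap
j=4: arr[4]=3 > 0 → no swap
j=5: arr[5]=12 > 0 → no swap
j=6: arr[6]=16 > 0 → no swap
j=7: arr[7]=-1 ≤ 0 → i=1, swap arr[1],arr[7] → [-4, -1, 5, 2, 3, 12, 16, 9, 11, 0]
j=8: arr[8]=11 > 0 → no swap
final swap arr[2],arr[9] → [-4, -1, 0, 2, 3, 12, 16, 9, 11, 5]; return 2
p = 2; k-1 = 4 > 2 ⇒ right

2; right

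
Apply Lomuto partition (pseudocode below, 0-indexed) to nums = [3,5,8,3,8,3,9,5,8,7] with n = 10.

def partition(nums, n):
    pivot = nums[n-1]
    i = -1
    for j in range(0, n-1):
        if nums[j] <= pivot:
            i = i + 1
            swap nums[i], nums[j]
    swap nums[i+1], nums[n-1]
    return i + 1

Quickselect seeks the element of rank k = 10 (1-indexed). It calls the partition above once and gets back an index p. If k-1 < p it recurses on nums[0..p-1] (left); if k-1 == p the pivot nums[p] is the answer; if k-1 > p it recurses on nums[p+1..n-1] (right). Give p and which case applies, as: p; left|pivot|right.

pivot=7, i=-1
j=0: 3≤7, i=0, swap(0,0) ⇒ [3,5,8,3,8,3,9,5,8,7]
j=1: 5≤7, i=1, swap(1,1) ⇒ [3,5,8,3,8,3,9,5,8,7]
j=2: 8>7, skip
j=3: 3≤7, i=2, swap(2,3) ⇒ [3,5,3,8,8,3,9,5,8,7]
j=4: 8>7, skip
j=5: 3≤7, i=3, swap(3,5) ⇒ [3,5,3,3,8,8,9,5,8,7]
j=6: 9>7, skip
j=7: 5≤7, i=4, swap(4,7) ⇒ [3,5,3,3,5,8,9,8,8,7]
j=8: 8>7, skip
swap(5,9) ⇒ [3,5,3,3,5,7,9,8,8,8]; return 5
p = 5; k-1 = 9 > 5 ⇒ right

5; right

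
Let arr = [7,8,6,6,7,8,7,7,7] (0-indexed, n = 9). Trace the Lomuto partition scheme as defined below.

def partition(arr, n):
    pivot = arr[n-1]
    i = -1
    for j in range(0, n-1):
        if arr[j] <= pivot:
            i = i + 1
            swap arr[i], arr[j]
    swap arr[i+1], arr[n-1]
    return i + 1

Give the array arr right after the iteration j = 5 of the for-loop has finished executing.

pivot = arr[8] = 7; i = -1
j=0: arr[0]=7 ≤ 7 → i=0, swap arr[0],arr[0] (no change) → [7,8,6,6,7,8,7,7,7]
j=1: arr[1]=8 > 7 → no swap
j=2: arr[2]=6 ≤ 7 → i=1, swap arr[1],arr[2] → [7,6,8,6,7,8,7,7,7]
j=3: arr[3]=6 ≤ 7 → i=2, swap arr[2],arr[3] → [7,6,6,8,7,8,7,7,7]
j=4: arr[4]=7 ≤ 7 → i=3, swap arr[3],arr[4] → [7,6,6,7,8,8,7,7,7]
j=5: arr[5]=8 > 7 → no swap
(after j=5) arr = [7,6,6,7,8,8,7,7,7]

[7,6,6,7,8,8,7,7,7]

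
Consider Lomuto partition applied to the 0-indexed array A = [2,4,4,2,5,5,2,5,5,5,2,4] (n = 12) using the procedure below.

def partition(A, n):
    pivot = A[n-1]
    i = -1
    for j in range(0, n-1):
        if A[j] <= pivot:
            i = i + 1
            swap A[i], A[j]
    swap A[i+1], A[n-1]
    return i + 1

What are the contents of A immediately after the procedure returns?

pivot=4, i=-1
j=0: 2≤4, i=0, swap(0,0) ⇒ [2,4,4,2,5,5,2,5,5,5,2,4]
j=1: 4≤4, i=1, swap(1,1) ⇒ [2,4,4,2,5,5,2,5,5,5,2,4]
j=2: 4≤4, i=2, swap(2,2) ⇒ [2,4,4,2,5,5,2,5,5,5,2,4]
j=3: 2≤4, i=3, swap(3,3) ⇒ [2,4,4,2,5,5,2,5,5,5,2,4]
j=4: 5>4, skip
j=5: 5>4, skip
j=6: 2≤4, i=4, swap(4,6) ⇒ [2,4,4,2,2,5,5,5,5,5,2,4]
j=7: 5>4, skip
j=8: 5>4, skip
j=9: 5>4, skip
j=10: 2≤4, i=5, swap(5,10) ⇒ [2,4,4,2,2,2,5,5,5,5,5,4]
swap(6,11) ⇒ [2,4,4,2,2,2,4,5,5,5,5,5]; return 6

[2,4,4,2,2,2,4,5,5,5,5,5]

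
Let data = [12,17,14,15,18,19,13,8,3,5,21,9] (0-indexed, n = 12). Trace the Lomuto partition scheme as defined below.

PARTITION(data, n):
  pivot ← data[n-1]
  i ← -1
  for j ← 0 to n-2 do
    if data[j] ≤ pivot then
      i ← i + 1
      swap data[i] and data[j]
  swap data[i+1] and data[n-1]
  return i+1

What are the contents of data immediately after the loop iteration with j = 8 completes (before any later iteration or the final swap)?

[8,3,14,15,18,19,13,12,17,5,21,9]

pivot = data[11] = 9; i = -1
j=0: data[0]=12 > 9 → no swap
j=1: data[1]=17 > 9 → no swap
j=2: data[2]=14 > 9 → no swap
j=3: data[3]=15 > 9 → no swap
j=4: data[4]=18 > 9 → no swap
j=5: data[5]=19 > 9 → no swap
j=6: data[6]=13 > 9 → no swap
j=7: data[7]=8 ≤ 9 → i=0, swap data[0],data[7] → [8,17,14,15,18,19,13,12,3,5,21,9]
j=8: data[8]=3 ≤ 9 → i=1, swap data[1],data[8] → [8,3,14,15,18,19,13,12,17,5,21,9]
(after j=8) data = [8,3,14,15,18,19,13,12,17,5,21,9]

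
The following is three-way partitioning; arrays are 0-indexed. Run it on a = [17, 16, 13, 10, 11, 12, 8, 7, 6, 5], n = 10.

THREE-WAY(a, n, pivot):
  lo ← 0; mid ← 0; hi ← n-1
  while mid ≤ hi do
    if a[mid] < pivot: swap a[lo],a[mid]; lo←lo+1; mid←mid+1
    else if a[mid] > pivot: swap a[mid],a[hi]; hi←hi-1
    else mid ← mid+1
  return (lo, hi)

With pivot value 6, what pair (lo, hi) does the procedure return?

pivot = 6; lo=0, mid=0, hi=9
a[mid]=17>6: swap a[0],a[9]; hi=8 → [5, 16, 13, 10, 11, 12, 8, 7, 6, 17]
a[mid]=5<6: swap a[0],a[0]; lo=1,mid=1 → [5, 16, 13, 10, 11, 12, 8, 7, 6, 17]
a[mid]=16>6: swap a[1],a[8]; hi=7 → [5, 6, 13, 10, 11, 12, 8, 7, 16, 17]
a[mid]=6=6: mid=2
a[mid]=13>6: swap a[2],a[7]; hi=6 → [5, 6, 7, 10, 11, 12, 8, 13, 16, 17]
a[mid]=7>6: swap a[2],a[6]; hi=5 → [5, 6, 8, 10, 11, 12, 7, 13, 16, 17]
a[mid]=8>6: swap a[2],a[5]; hi=4 → [5, 6, 12, 10, 11, 8, 7, 13, 16, 17]
a[mid]=12>6: swap a[2],a[4]; hi=3 → [5, 6, 11, 10, 12, 8, 7, 13, 16, 17]
a[mid]=11>6: swap a[2],a[3]; hi=2 → [5, 6, 10, 11, 12, 8, 7, 13, 16, 17]
a[mid]=10>6: swap a[2],a[2]; hi=1 → [5, 6, 10, 11, 12, 8, 7, 13, 16, 17]
end: lo=1, hi=1; a = [5, 6, 10, 11, 12, 8, 7, 13, 16, 17]

(1, 1)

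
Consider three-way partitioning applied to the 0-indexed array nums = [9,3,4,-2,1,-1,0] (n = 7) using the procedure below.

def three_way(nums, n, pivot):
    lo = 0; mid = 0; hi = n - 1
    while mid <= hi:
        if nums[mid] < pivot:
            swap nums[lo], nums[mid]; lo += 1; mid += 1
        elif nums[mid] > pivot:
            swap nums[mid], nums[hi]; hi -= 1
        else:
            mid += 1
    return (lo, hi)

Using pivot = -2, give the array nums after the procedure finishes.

pivot = -2; lo=0, mid=0, hi=6
nums[mid]=9>-2: swap nums[0],nums[6]; hi=5 → [0,3,4,-2,1,-1,9]
nums[mid]=0>-2: swap nums[0],nums[5]; hi=4 → [-1,3,4,-2,1,0,9]
nums[mid]=-1>-2: swap nums[0],nums[4]; hi=3 → [1,3,4,-2,-1,0,9]
nums[mid]=1>-2: swap nums[0],nums[3]; hi=2 → [-2,3,4,1,-1,0,9]
nums[mid]=-2=-2: mid=1
nums[mid]=3>-2: swap nums[1],nums[2]; hi=1 → [-2,4,3,1,-1,0,9]
nums[mid]=4>-2: swap nums[1],nums[1]; hi=0 → [-2,4,3,1,-1,0,9]
end: lo=0, hi=0; nums = [-2,4,3,1,-1,0,9]

[-2,4,3,1,-1,0,9]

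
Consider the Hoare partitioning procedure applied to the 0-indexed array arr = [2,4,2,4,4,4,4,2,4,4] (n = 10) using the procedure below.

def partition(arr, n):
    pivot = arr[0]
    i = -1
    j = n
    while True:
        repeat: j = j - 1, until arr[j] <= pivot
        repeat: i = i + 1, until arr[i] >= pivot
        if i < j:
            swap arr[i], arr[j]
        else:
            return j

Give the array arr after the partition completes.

pivot=2
j stops at 7 (2), i stops at 0 (2); swap ⇒ [2,4,2,4,4,4,4,2,4,4]
j stops at 2 (2), i stops at 1 (4); swap ⇒ [2,2,4,4,4,4,4,2,4,4]
j stops at 1, i stops at 2; i≥j ⇒ return 1. arr=[2,2,4,4,4,4,4,2,4,4]

[2,2,4,4,4,4,4,2,4,4]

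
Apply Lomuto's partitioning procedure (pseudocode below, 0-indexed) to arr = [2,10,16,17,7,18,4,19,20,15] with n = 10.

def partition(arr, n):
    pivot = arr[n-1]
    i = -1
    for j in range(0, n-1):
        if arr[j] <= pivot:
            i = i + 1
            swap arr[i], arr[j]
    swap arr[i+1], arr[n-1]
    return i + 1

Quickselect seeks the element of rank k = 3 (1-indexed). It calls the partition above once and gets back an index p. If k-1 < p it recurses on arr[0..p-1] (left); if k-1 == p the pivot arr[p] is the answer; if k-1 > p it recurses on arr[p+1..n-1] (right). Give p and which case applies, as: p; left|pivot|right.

4; left

pivot = arr[9] = 15; i = -1
j=0: arr[0]=2 ≤ 15 → i=0, swap arr[0],arr[0] (no change) → [2,10,16,17,7,18,4,19,20,15]
j=1: arr[1]=10 ≤ 15 → i=1, swap arr[1],arr[1] (no change) → [2,10,16,17,7,18,4,19,20,15]
j=2: arr[2]=16 > 15 → no swap
j=3: arr[3]=17 > 15 → no swap
j=4: arr[4]=7 ≤ 15 → i=2, swap arr[2],arr[4] → [2,10,7,17,16,18,4,19,20,15]
j=5: arr[5]=18 > 15 → no swap
j=6: arr[6]=4 ≤ 15 → i=3, swap arr[3],arr[6] → [2,10,7,4,16,18,17,19,20,15]
j=7: arr[7]=19 > 15 → no swap
j=8: arr[8]=20 > 15 → no swap
final swap arr[4],arr[9] → [2,10,7,4,15,18,17,19,20,16]; return 4
p = 4; k-1 = 2 < 4 ⇒ left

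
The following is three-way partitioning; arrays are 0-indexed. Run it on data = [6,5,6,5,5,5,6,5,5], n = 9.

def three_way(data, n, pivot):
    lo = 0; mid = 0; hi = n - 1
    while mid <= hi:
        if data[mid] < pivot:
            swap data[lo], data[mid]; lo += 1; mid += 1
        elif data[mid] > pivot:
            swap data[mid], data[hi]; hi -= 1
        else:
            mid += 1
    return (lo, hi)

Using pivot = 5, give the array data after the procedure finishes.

[5,5,5,5,5,5,6,6,6]

pivot = 5; lo=0, mid=0, hi=8
data[mid]=6>5: swap data[0],data[8]; hi=7 → [5,5,6,5,5,5,6,5,6]
data[mid]=5=5: mid=1
data[mid]=5=5: mid=2
data[mid]=6>5: swap data[2],data[7]; hi=6 → [5,5,5,5,5,5,6,6,6]
data[mid]=5=5: mid=3
data[mid]=5=5: mid=4
data[mid]=5=5: mid=5
data[mid]=5=5: mid=6
data[mid]=6>5: swap data[6],data[6]; hi=5 → [5,5,5,5,5,5,6,6,6]
end: lo=0, hi=5; data = [5,5,5,5,5,5,6,6,6]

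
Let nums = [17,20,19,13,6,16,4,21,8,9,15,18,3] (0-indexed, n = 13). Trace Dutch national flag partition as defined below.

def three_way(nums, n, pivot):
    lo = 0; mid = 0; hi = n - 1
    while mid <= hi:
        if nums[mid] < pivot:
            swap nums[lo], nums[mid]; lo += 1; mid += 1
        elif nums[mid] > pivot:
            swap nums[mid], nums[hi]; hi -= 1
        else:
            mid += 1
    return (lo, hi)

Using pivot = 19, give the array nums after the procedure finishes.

[17,3,13,6,16,4,18,8,9,15,19,21,20]

pivot = 19; lo=0, mid=0, hi=12
nums[mid]=17<19: swap nums[0],nums[0]; lo=1,mid=1 → [17,20,19,13,6,16,4,21,8,9,15,18,3]
nums[mid]=20>19: swap nums[1],nums[12]; hi=11 → [17,3,19,13,6,16,4,21,8,9,15,18,20]
nums[mid]=3<19: swap nums[1],nums[1]; lo=2,mid=2 → [17,3,19,13,6,16,4,21,8,9,15,18,20]
nums[mid]=19=19: mid=3
nums[mid]=13<19: swap nums[2],nums[3]; lo=3,mid=4 → [17,3,13,19,6,16,4,21,8,9,15,18,20]
nums[mid]=6<19: swap nums[3],nums[4]; lo=4,mid=5 → [17,3,13,6,19,16,4,21,8,9,15,18,20]
nums[mid]=16<19: swap nums[4],nums[5]; lo=5,mid=6 → [17,3,13,6,16,19,4,21,8,9,15,18,20]
nums[mid]=4<19: swap nums[5],nums[6]; lo=6,mid=7 → [17,3,13,6,16,4,19,21,8,9,15,18,20]
nums[mid]=21>19: swap nums[7],nums[11]; hi=10 → [17,3,13,6,16,4,19,18,8,9,15,21,20]
nums[mid]=18<19: swap nums[6],nums[7]; lo=7,mid=8 → [17,3,13,6,16,4,18,19,8,9,15,21,20]
nums[mid]=8<19: swap nums[7],nums[8]; lo=8,mid=9 → [17,3,13,6,16,4,18,8,19,9,15,21,20]
nums[mid]=9<19: swap nums[8],nums[9]; lo=9,mid=10 → [17,3,13,6,16,4,18,8,9,19,15,21,20]
nums[mid]=15<19: swap nums[9],nums[10]; lo=10,mid=11 → [17,3,13,6,16,4,18,8,9,15,19,21,20]
end: lo=10, hi=10; nums = [17,3,13,6,16,4,18,8,9,15,19,21,20]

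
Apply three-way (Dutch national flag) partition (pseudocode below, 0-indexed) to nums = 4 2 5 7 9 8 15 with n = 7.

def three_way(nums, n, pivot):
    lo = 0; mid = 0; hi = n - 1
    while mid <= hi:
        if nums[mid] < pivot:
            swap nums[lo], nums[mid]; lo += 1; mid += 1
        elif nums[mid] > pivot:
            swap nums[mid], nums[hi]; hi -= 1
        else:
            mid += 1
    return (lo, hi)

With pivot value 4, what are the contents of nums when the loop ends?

pivot = 4; lo=0, mid=0, hi=6
nums[mid]=4=4: mid=1
nums[mid]=2<4: swap nums[0],nums[1]; lo=1,mid=2 → 2 4 5 7 9 8 15
nums[mid]=5>4: swap nums[2],nums[6]; hi=5 → 2 4 15 7 9 8 5
nums[mid]=15>4: swap nums[2],nums[5]; hi=4 → 2 4 8 7 9 15 5
nums[mid]=8>4: swap nums[2],nums[4]; hi=3 → 2 4 9 7 8 15 5
nums[mid]=9>4: swap nums[2],nums[3]; hi=2 → 2 4 7 9 8 15 5
nums[mid]=7>4: swap nums[2],nums[2]; hi=1 → 2 4 7 9 8 15 5
end: lo=1, hi=1; nums = 2 4 7 9 8 15 5

2 4 7 9 8 15 5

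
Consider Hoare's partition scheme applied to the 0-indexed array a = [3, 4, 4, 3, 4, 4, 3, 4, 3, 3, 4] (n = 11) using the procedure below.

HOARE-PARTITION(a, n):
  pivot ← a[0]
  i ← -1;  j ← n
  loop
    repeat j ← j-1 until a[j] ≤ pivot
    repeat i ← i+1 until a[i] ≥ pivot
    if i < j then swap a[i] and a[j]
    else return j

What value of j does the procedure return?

3

pivot=3
j stops at 9 (3), i stops at 0 (3); swap ⇒ [3, 4, 4, 3, 4, 4, 3, 4, 3, 3, 4]
j stops at 8 (3), i stops at 1 (4); swap ⇒ [3, 3, 4, 3, 4, 4, 3, 4, 4, 3, 4]
j stops at 6 (3), i stops at 2 (4); swap ⇒ [3, 3, 3, 3, 4, 4, 4, 4, 4, 3, 4]
j stops at 3, i stops at 3; i≥j ⇒ return 3. a=[3, 3, 3, 3, 4, 4, 4, 4, 4, 3, 4]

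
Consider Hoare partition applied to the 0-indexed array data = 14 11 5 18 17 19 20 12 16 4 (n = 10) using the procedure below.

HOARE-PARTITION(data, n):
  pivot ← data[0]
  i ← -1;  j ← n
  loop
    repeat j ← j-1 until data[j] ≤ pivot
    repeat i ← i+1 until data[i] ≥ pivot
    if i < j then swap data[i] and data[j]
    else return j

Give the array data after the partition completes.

pivot=14
j stops at 9 (4), i stops at 0 (14); swap ⇒ 4 11 5 18 17 19 20 12 16 14
j stops at 7 (12), i stops at 3 (18); swap ⇒ 4 11 5 12 17 19 20 18 16 14
j stops at 3, i stops at 4; i≥j ⇒ return 3. data=4 11 5 12 17 19 20 18 16 14

4 11 5 12 17 19 20 18 16 14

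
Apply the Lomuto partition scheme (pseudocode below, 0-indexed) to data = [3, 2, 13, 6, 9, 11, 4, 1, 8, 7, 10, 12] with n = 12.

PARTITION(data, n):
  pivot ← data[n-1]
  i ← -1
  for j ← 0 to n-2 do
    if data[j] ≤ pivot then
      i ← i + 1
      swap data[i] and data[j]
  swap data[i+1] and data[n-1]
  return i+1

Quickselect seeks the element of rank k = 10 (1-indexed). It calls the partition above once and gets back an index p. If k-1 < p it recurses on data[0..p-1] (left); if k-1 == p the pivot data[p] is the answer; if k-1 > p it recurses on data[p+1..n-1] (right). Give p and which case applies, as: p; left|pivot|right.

pivot = data[11] = 12; i = -1
j=0: data[0]=3 ≤ 12 → i=0, swap data[0],data[0] (no change) → [3, 2, 13, 6, 9, 11, 4, 1, 8, 7, 10, 12]
j=1: data[1]=2 ≤ 12 → i=1, swap data[1],data[1] (no change) → [3, 2, 13, 6, 9, 11, 4, 1, 8, 7, 10, 12]
j=2: data[2]=13 > 12 → no swap
j=3: data[3]=6 ≤ 12 → i=2, swap data[2],data[3] → [3, 2, 6, 13, 9, 11, 4, 1, 8, 7, 10, 12]
j=4: data[4]=9 ≤ 12 → i=3, swap data[3],data[4] → [3, 2, 6, 9, 13, 11, 4, 1, 8, 7, 10, 12]
j=5: data[5]=11 ≤ 12 → i=4, swap data[4],data[5] → [3, 2, 6, 9, 11, 13, 4, 1, 8, 7, 10, 12]
j=6: data[6]=4 ≤ 12 → i=5, swap data[5],data[6] → [3, 2, 6, 9, 11, 4, 13, 1, 8, 7, 10, 12]
j=7: data[7]=1 ≤ 12 → i=6, swap data[6],data[7] → [3, 2, 6, 9, 11, 4, 1, 13, 8, 7, 10, 12]
j=8: data[8]=8 ≤ 12 → i=7, swap data[7],data[8] → [3, 2, 6, 9, 11, 4, 1, 8, 13, 7, 10, 12]
j=9: data[9]=7 ≤ 12 → i=8, swap data[8],data[9] → [3, 2, 6, 9, 11, 4, 1, 8, 7, 13, 10, 12]
j=10: data[10]=10 ≤ 12 → i=9, swap data[9],data[10] → [3, 2, 6, 9, 11, 4, 1, 8, 7, 10, 13, 12]
final swap data[10],data[11] → [3, 2, 6, 9, 11, 4, 1, 8, 7, 10, 12, 13]; return 10
p = 10; k-1 = 9 < 10 ⇒ left

10; left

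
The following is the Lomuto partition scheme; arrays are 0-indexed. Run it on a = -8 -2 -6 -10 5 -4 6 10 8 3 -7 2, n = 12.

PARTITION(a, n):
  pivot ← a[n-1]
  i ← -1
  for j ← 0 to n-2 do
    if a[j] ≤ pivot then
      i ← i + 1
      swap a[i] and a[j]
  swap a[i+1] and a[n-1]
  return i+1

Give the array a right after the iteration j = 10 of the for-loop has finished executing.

-8 -2 -6 -10 -4 -7 6 10 8 3 5 2

pivot = a[11] = 2; i = -1
j=0: a[0]=-8 ≤ 2 → i=0, swap a[0],a[0] (no change) → -8 -2 -6 -10 5 -4 6 10 8 3 -7 2
j=1: a[1]=-2 ≤ 2 → i=1, swap a[1],a[1] (no change) → -8 -2 -6 -10 5 -4 6 10 8 3 -7 2
j=2: a[2]=-6 ≤ 2 → i=2, swap a[2],a[2] (no change) → -8 -2 -6 -10 5 -4 6 10 8 3 -7 2
j=3: a[3]=-10 ≤ 2 → i=3, swap a[3],a[3] (no change) → -8 -2 -6 -10 5 -4 6 10 8 3 -7 2
j=4: a[4]=5 > 2 → no swap
j=5: a[5]=-4 ≤ 2 → i=4, swap a[4],a[5] → -8 -2 -6 -10 -4 5 6 10 8 3 -7 2
j=6: a[6]=6 > 2 → no swap
j=7: a[7]=10 > 2 → no swap
j=8: a[8]=8 > 2 → no swap
j=9: a[9]=3 > 2 → no swap
j=10: a[10]=-7 ≤ 2 → i=5, swap a[5],a[10] → -8 -2 -6 -10 -4 -7 6 10 8 3 5 2
(after j=10) a = -8 -2 -6 -10 -4 -7 6 10 8 3 5 2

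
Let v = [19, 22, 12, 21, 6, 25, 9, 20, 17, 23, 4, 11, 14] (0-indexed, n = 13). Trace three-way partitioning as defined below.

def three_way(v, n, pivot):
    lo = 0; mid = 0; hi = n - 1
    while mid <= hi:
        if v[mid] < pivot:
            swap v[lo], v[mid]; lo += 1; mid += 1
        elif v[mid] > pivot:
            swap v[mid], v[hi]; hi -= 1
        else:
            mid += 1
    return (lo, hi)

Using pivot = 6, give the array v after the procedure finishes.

[4, 6, 21, 12, 25, 9, 20, 17, 23, 22, 11, 14, 19]

lo=0 mid=0 hi=12
19>6: swap(0,12), hi=11 ⇒ [14, 22, 12, 21, 6, 25, 9, 20, 17, 23, 4, 11, 19]
14>6: swap(0,11), hi=10 ⇒ [11, 22, 12, 21, 6, 25, 9, 20, 17, 23, 4, 14, 19]
11>6: swap(0,10), hi=9 ⇒ [4, 22, 12, 21, 6, 25, 9, 20, 17, 23, 11, 14, 19]
4<6: swap(0,0), lo=1 mid=1 ⇒ [4, 22, 12, 21, 6, 25, 9, 20, 17, 23, 11, 14, 19]
22>6: swap(1,9), hi=8 ⇒ [4, 23, 12, 21, 6, 25, 9, 20, 17, 22, 11, 14, 19]
23>6: swap(1,8), hi=7 ⇒ [4, 17, 12, 21, 6, 25, 9, 20, 23, 22, 11, 14, 19]
17>6: swap(1,7), hi=6 ⇒ [4, 20, 12, 21, 6, 25, 9, 17, 23, 22, 11, 14, 19]
20>6: swap(1,6), hi=5 ⇒ [4, 9, 12, 21, 6, 25, 20, 17, 23, 22, 11, 14, 19]
9>6: swap(1,5), hi=4 ⇒ [4, 25, 12, 21, 6, 9, 20, 17, 23, 22, 11, 14, 19]
25>6: swap(1,4), hi=3 ⇒ [4, 6, 12, 21, 25, 9, 20, 17, 23, 22, 11, 14, 19]
6=6: mid=2
12>6: swap(2,3), hi=2 ⇒ [4, 6, 21, 12, 25, 9, 20, 17, 23, 22, 11, 14, 19]
21>6: swap(2,2), hi=1 ⇒ [4, 6, 21, 12, 25, 9, 20, 17, 23, 22, 11, 14, 19]
done. lo=1 hi=1; v=[4, 6, 21, 12, 25, 9, 20, 17, 23, 22, 11, 14, 19]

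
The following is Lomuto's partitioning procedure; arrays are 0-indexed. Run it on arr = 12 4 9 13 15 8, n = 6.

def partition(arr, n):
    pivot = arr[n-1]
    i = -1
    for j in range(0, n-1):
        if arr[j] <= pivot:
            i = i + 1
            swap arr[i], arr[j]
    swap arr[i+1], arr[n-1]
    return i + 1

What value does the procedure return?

1

pivot = arr[5] = 8; i = -1
j=0: arr[0]=12 > 8 → no swap
j=1: arr[1]=4 ≤ 8 → i=0, swap arr[0],arr[1] → 4 12 9 13 15 8
j=2: arr[2]=9 > 8 → no swap
j=3: arr[3]=13 > 8 → no swap
j=4: arr[4]=15 > 8 → no swap
final swap arr[1],arr[5] → 4 8 9 13 15 12; return 1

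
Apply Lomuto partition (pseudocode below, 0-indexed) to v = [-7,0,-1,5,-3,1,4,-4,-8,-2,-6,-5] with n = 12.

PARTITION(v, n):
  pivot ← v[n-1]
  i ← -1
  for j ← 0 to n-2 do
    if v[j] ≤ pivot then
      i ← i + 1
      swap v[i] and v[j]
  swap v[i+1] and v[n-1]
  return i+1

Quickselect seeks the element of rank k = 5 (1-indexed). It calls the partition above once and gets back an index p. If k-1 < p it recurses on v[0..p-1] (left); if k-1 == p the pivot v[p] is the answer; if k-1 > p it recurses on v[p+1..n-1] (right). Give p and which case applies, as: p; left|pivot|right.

3; right

pivot=-5, i=-1
j=0: -7≤-5, i=0, swap(0,0) ⇒ [-7,0,-1,5,-3,1,4,-4,-8,-2,-6,-5]
j=1: 0>-5, skip
j=2: -1>-5, skip
j=3: 5>-5, skip
j=4: -3>-5, skip
j=5: 1>-5, skip
j=6: 4>-5, skip
j=7: -4>-5, skip
j=8: -8≤-5, i=1, swap(1,8) ⇒ [-7,-8,-1,5,-3,1,4,-4,0,-2,-6,-5]
j=9: -2>-5, skip
j=10: -6≤-5, i=2, swap(2,10) ⇒ [-7,-8,-6,5,-3,1,4,-4,0,-2,-1,-5]
swap(3,11) ⇒ [-7,-8,-6,-5,-3,1,4,-4,0,-2,-1,5]; return 3
p = 3; k-1 = 4 > 3 ⇒ right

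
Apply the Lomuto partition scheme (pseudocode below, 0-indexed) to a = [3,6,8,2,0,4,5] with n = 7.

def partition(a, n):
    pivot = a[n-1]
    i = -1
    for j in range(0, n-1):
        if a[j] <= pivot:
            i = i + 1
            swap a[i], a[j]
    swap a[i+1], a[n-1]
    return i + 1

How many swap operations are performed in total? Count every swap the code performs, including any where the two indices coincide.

5

pivot = a[6] = 5; i = -1
j=0: a[0]=3 ≤ 5 → i=0, swap a[0],a[0] (no change) → [3,6,8,2,0,4,5]
j=1: a[1]=6 > 5 → no swap
j=2: a[2]=8 > 5 → no swap
j=3: a[3]=2 ≤ 5 → i=1, swap a[1],a[3] → [3,2,8,6,0,4,5]
j=4: a[4]=0 ≤ 5 → i=2, swap a[2],a[4] → [3,2,0,6,8,4,5]
j=5: a[5]=4 ≤ 5 → i=3, swap a[3],a[5] → [3,2,0,4,8,6,5]
final swap a[4],a[6] → [3,2,0,4,5,6,8]; return 4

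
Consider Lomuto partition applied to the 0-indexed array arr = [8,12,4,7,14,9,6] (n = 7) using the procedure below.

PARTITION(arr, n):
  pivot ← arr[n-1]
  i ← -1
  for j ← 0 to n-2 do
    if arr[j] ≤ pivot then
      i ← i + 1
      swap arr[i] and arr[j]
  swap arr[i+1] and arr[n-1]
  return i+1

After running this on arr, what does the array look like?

[4,6,8,7,14,9,12]

pivot = arr[6] = 6; i = -1
j=0: arr[0]=8 > 6 → no swap
j=1: arr[1]=12 > 6 → no swap
j=2: arr[2]=4 ≤ 6 → i=0, swap arr[0],arr[2] → [4,12,8,7,14,9,6]
j=3: arr[3]=7 > 6 → no swap
j=4: arr[4]=14 > 6 → no swap
j=5: arr[5]=9 > 6 → no swap
final swap arr[1],arr[6] → [4,6,8,7,14,9,12]; return 1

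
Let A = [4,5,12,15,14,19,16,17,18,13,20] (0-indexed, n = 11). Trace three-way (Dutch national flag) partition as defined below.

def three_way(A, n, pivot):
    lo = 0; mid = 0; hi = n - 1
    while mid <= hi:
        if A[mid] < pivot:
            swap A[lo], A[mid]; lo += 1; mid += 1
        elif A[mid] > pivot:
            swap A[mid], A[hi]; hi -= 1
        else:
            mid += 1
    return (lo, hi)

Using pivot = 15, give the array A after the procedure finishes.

[4,5,12,14,13,15,17,18,16,20,19]

lo=0 mid=0 hi=10
4<15: swap(0,0), lo=1 mid=1 ⇒ [4,5,12,15,14,19,16,17,18,13,20]
5<15: swap(1,1), lo=2 mid=2 ⇒ [4,5,12,15,14,19,16,17,18,13,20]
12<15: swap(2,2), lo=3 mid=3 ⇒ [4,5,12,15,14,19,16,17,18,13,20]
15=15: mid=4
14<15: swap(3,4), lo=4 mid=5 ⇒ [4,5,12,14,15,19,16,17,18,13,20]
19>15: swap(5,10), hi=9 ⇒ [4,5,12,14,15,20,16,17,18,13,19]
20>15: swap(5,9), hi=8 ⇒ [4,5,12,14,15,13,16,17,18,20,19]
13<15: swap(4,5), lo=5 mid=6 ⇒ [4,5,12,14,13,15,16,17,18,20,19]
16>15: swap(6,8), hi=7 ⇒ [4,5,12,14,13,15,18,17,16,20,19]
18>15: swap(6,7), hi=6 ⇒ [4,5,12,14,13,15,17,18,16,20,19]
17>15: swap(6,6), hi=5 ⇒ [4,5,12,14,13,15,17,18,16,20,19]
done. lo=5 hi=5; A=[4,5,12,14,13,15,17,18,16,20,19]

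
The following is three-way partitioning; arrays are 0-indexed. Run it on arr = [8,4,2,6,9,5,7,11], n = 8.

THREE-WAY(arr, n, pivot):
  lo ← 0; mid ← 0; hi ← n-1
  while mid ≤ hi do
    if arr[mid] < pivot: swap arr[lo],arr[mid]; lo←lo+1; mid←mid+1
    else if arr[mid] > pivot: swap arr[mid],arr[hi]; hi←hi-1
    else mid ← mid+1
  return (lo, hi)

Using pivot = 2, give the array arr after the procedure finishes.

lo=0 mid=0 hi=7
8>2: swap(0,7), hi=6 ⇒ [11,4,2,6,9,5,7,8]
11>2: swap(0,6), hi=5 ⇒ [7,4,2,6,9,5,11,8]
7>2: swap(0,5), hi=4 ⇒ [5,4,2,6,9,7,11,8]
5>2: swap(0,4), hi=3 ⇒ [9,4,2,6,5,7,11,8]
9>2: swap(0,3), hi=2 ⇒ [6,4,2,9,5,7,11,8]
6>2: swap(0,2), hi=1 ⇒ [2,4,6,9,5,7,11,8]
2=2: mid=1
4>2: swap(1,1), hi=0 ⇒ [2,4,6,9,5,7,11,8]
done. lo=0 hi=0; arr=[2,4,6,9,5,7,11,8]

[2,4,6,9,5,7,11,8]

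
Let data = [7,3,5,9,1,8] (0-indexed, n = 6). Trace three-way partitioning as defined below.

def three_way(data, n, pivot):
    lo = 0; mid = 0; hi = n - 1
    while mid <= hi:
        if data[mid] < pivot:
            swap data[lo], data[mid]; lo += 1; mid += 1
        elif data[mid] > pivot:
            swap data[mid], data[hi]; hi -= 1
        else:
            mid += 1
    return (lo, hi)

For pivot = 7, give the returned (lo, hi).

(3, 3)

pivot = 7; lo=0, mid=0, hi=5
data[mid]=7=7: mid=1
data[mid]=3<7: swap data[0],data[1]; lo=1,mid=2 → [3,7,5,9,1,8]
data[mid]=5<7: swap data[1],data[2]; lo=2,mid=3 → [3,5,7,9,1,8]
data[mid]=9>7: swap data[3],data[5]; hi=4 → [3,5,7,8,1,9]
data[mid]=8>7: swap data[3],data[4]; hi=3 → [3,5,7,1,8,9]
data[mid]=1<7: swap data[2],data[3]; lo=3,mid=4 → [3,5,1,7,8,9]
end: lo=3, hi=3; data = [3,5,1,7,8,9]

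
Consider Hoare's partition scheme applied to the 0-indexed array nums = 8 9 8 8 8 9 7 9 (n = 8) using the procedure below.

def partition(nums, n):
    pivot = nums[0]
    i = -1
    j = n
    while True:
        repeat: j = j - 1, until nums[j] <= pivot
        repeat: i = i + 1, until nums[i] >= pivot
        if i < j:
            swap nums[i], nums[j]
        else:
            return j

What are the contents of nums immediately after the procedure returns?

pivot=8
j stops at 6 (7), i stops at 0 (8); swap ⇒ 7 9 8 8 8 9 8 9
j stops at 4 (8), i stops at 1 (9); swap ⇒ 7 8 8 8 9 9 8 9
j stops at 3 (8), i stops at 2 (8); swap ⇒ 7 8 8 8 9 9 8 9
j stops at 2, i stops at 3; i≥j ⇒ return 2. nums=7 8 8 8 9 9 8 9

7 8 8 8 9 9 8 9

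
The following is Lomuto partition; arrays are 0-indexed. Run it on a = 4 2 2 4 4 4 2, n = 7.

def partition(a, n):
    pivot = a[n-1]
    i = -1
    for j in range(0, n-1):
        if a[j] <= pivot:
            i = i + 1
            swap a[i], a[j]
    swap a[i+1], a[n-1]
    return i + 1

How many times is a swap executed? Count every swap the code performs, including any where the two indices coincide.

3

pivot = a[6] = 2; i = -1
j=0: a[0]=4 > 2 → no swap
j=1: a[1]=2 ≤ 2 → i=0, swap a[0],a[1] → 2 4 2 4 4 4 2
j=2: a[2]=2 ≤ 2 → i=1, swap a[1],a[2] → 2 2 4 4 4 4 2
j=3: a[3]=4 > 2 → no swap
j=4: a[4]=4 > 2 → no swap
j=5: a[5]=4 > 2 → no swap
final swap a[2],a[6] → 2 2 2 4 4 4 4; return 2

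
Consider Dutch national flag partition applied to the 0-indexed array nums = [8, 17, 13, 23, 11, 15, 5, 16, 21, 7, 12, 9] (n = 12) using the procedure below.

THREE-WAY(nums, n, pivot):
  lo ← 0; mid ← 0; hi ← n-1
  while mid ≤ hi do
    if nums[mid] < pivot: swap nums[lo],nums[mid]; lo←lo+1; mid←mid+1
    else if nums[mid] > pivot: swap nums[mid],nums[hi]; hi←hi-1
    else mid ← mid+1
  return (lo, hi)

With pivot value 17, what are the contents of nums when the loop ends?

[8, 13, 9, 11, 15, 5, 16, 12, 7, 17, 21, 23]

pivot = 17; lo=0, mid=0, hi=11
nums[mid]=8<17: swap nums[0],nums[0]; lo=1,mid=1 → [8, 17, 13, 23, 11, 15, 5, 16, 21, 7, 12, 9]
nums[mid]=17=17: mid=2
nums[mid]=13<17: swap nums[1],nums[2]; lo=2,mid=3 → [8, 13, 17, 23, 11, 15, 5, 16, 21, 7, 12, 9]
nums[mid]=23>17: swap nums[3],nums[11]; hi=10 → [8, 13, 17, 9, 11, 15, 5, 16, 21, 7, 12, 23]
nums[mid]=9<17: swap nums[2],nums[3]; lo=3,mid=4 → [8, 13, 9, 17, 11, 15, 5, 16, 21, 7, 12, 23]
nums[mid]=11<17: swap nums[3],nums[4]; lo=4,mid=5 → [8, 13, 9, 11, 17, 15, 5, 16, 21, 7, 12, 23]
nums[mid]=15<17: swap nums[4],nums[5]; lo=5,mid=6 → [8, 13, 9, 11, 15, 17, 5, 16, 21, 7, 12, 23]
nums[mid]=5<17: swap nums[5],nums[6]; lo=6,mid=7 → [8, 13, 9, 11, 15, 5, 17, 16, 21, 7, 12, 23]
nums[mid]=16<17: swap nums[6],nums[7]; lo=7,mid=8 → [8, 13, 9, 11, 15, 5, 16, 17, 21, 7, 12, 23]
nums[mid]=21>17: swap nums[8],nums[10]; hi=9 → [8, 13, 9, 11, 15, 5, 16, 17, 12, 7, 21, 23]
nums[mid]=12<17: swap nums[7],nums[8]; lo=8,mid=9 → [8, 13, 9, 11, 15, 5, 16, 12, 17, 7, 21, 23]
nums[mid]=7<17: swap nums[8],nums[9]; lo=9,mid=10 → [8, 13, 9, 11, 15, 5, 16, 12, 7, 17, 21, 23]
end: lo=9, hi=9; nums = [8, 13, 9, 11, 15, 5, 16, 12, 7, 17, 21, 23]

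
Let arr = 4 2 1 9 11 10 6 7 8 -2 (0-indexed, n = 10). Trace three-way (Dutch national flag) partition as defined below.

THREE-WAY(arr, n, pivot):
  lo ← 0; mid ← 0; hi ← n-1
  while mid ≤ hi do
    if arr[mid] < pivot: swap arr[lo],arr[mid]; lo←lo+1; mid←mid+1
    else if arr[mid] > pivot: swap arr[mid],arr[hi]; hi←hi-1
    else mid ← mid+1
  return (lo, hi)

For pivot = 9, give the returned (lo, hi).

pivot = 9; lo=0, mid=0, hi=9
arr[mid]=4<9: swap arr[0],arr[0]; lo=1,mid=1 → 4 2 1 9 11 10 6 7 8 -2
arr[mid]=2<9: swap arr[1],arr[1]; lo=2,mid=2 → 4 2 1 9 11 10 6 7 8 -2
arr[mid]=1<9: swap arr[2],arr[2]; lo=3,mid=3 → 4 2 1 9 11 10 6 7 8 -2
arr[mid]=9=9: mid=4
arr[mid]=11>9: swap arr[4],arr[9]; hi=8 → 4 2 1 9 -2 10 6 7 8 11
arr[mid]=-2<9: swap arr[3],arr[4]; lo=4,mid=5 → 4 2 1 -2 9 10 6 7 8 11
arr[mid]=10>9: swap arr[5],arr[8]; hi=7 → 4 2 1 -2 9 8 6 7 10 11
arr[mid]=8<9: swap arr[4],arr[5]; lo=5,mid=6 → 4 2 1 -2 8 9 6 7 10 11
arr[mid]=6<9: swap arr[5],arr[6]; lo=6,mid=7 → 4 2 1 -2 8 6 9 7 10 11
arr[mid]=7<9: swap arr[6],arr[7]; lo=7,mid=8 → 4 2 1 -2 8 6 7 9 10 11
end: lo=7, hi=7; arr = 4 2 1 -2 8 6 7 9 10 11

(7, 7)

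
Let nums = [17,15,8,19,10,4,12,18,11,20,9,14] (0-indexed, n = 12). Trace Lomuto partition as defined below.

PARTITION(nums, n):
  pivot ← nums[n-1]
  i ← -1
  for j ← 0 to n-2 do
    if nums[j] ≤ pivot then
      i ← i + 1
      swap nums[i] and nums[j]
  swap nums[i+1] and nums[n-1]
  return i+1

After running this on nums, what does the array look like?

pivot=14, i=-1
j=0: 17>14, skip
j=1: 15>14, skip
j=2: 8≤14, i=0, swap(0,2) ⇒ [8,15,17,19,10,4,12,18,11,20,9,14]
j=3: 19>14, skip
j=4: 10≤14, i=1, swap(1,4) ⇒ [8,10,17,19,15,4,12,18,11,20,9,14]
j=5: 4≤14, i=2, swap(2,5) ⇒ [8,10,4,19,15,17,12,18,11,20,9,14]
j=6: 12≤14, i=3, swap(3,6) ⇒ [8,10,4,12,15,17,19,18,11,20,9,14]
j=7: 18>14, skip
j=8: 11≤14, i=4, swap(4,8) ⇒ [8,10,4,12,11,17,19,18,15,20,9,14]
j=9: 20>14, skip
j=10: 9≤14, i=5, swap(5,10) ⇒ [8,10,4,12,11,9,19,18,15,20,17,14]
swap(6,11) ⇒ [8,10,4,12,11,9,14,18,15,20,17,19]; return 6

[8,10,4,12,11,9,14,18,15,20,17,19]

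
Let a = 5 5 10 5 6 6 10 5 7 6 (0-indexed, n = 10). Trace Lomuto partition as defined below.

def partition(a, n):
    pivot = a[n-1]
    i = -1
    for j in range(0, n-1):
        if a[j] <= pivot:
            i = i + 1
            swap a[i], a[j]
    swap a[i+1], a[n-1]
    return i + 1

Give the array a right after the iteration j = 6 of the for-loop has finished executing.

5 5 5 6 6 10 10 5 7 6

pivot=6, i=-1
j=0: 5≤6, i=0, swap(0,0) ⇒ 5 5 10 5 6 6 10 5 7 6
j=1: 5≤6, i=1, swap(1,1) ⇒ 5 5 10 5 6 6 10 5 7 6
j=2: 10>6, skip
j=3: 5≤6, i=2, swap(2,3) ⇒ 5 5 5 10 6 6 10 5 7 6
j=4: 6≤6, i=3, swap(3,4) ⇒ 5 5 5 6 10 6 10 5 7 6
j=5: 6≤6, i=4, swap(4,5) ⇒ 5 5 5 6 6 10 10 5 7 6
j=6: 10>6, skip
(after j=6) a = 5 5 5 6 6 10 10 5 7 6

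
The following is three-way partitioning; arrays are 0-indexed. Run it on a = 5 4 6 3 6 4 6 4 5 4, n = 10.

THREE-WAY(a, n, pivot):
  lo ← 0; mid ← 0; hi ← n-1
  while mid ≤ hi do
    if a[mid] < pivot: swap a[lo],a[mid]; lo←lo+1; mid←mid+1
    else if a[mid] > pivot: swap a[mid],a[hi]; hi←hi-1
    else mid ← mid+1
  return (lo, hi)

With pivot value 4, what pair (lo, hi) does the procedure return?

(1, 4)

lo=0 mid=0 hi=9
5>4: swap(0,9), hi=8 ⇒ 4 4 6 3 6 4 6 4 5 5
4=4: mid=1
4=4: mid=2
6>4: swap(2,8), hi=7 ⇒ 4 4 5 3 6 4 6 4 6 5
5>4: swap(2,7), hi=6 ⇒ 4 4 4 3 6 4 6 5 6 5
4=4: mid=3
3<4: swap(0,3), lo=1 mid=4 ⇒ 3 4 4 4 6 4 6 5 6 5
6>4: swap(4,6), hi=5 ⇒ 3 4 4 4 6 4 6 5 6 5
6>4: swap(4,5), hi=4 ⇒ 3 4 4 4 4 6 6 5 6 5
4=4: mid=5
done. lo=1 hi=4; a=3 4 4 4 4 6 6 5 6 5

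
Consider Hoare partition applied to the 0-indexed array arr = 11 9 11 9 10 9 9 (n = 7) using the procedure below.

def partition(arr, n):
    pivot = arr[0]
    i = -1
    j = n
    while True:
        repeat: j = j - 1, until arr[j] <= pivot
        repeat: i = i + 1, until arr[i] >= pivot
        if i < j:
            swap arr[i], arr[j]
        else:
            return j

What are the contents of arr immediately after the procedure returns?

pivot=11
j stops at 6 (9), i stops at 0 (11); swap ⇒ 9 9 11 9 10 9 11
j stops at 5 (9), i stops at 2 (11); swap ⇒ 9 9 9 9 10 11 11
j stops at 4, i stops at 5; i≥j ⇒ return 4. arr=9 9 9 9 10 11 11

9 9 9 9 10 11 11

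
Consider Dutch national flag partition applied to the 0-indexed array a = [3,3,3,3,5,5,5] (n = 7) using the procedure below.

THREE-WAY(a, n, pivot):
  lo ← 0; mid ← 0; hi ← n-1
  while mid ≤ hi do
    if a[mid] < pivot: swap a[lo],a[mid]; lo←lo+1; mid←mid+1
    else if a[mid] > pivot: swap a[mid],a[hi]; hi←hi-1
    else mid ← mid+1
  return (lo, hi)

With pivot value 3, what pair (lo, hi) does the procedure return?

(0, 3)

lo=0 mid=0 hi=6
3=3: mid=1
3=3: mid=2
3=3: mid=3
3=3: mid=4
5>3: swap(4,6), hi=5 ⇒ [3,3,3,3,5,5,5]
5>3: swap(4,5), hi=4 ⇒ [3,3,3,3,5,5,5]
5>3: swap(4,4), hi=3 ⇒ [3,3,3,3,5,5,5]
done. lo=0 hi=3; a=[3,3,3,3,5,5,5]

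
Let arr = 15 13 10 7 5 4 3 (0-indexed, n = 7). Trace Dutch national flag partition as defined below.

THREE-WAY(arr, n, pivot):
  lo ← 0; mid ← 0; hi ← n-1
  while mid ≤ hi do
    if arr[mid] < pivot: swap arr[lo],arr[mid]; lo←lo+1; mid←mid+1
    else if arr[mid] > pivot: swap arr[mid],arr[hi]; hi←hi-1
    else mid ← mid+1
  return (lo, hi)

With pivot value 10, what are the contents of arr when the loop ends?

3 4 7 5 10 13 15

pivot = 10; lo=0, mid=0, hi=6
arr[mid]=15>10: swap arr[0],arr[6]; hi=5 → 3 13 10 7 5 4 15
arr[mid]=3<10: swap arr[0],arr[0]; lo=1,mid=1 → 3 13 10 7 5 4 15
arr[mid]=13>10: swap arr[1],arr[5]; hi=4 → 3 4 10 7 5 13 15
arr[mid]=4<10: swap arr[1],arr[1]; lo=2,mid=2 → 3 4 10 7 5 13 15
arr[mid]=10=10: mid=3
arr[mid]=7<10: swap arr[2],arr[3]; lo=3,mid=4 → 3 4 7 10 5 13 15
arr[mid]=5<10: swap arr[3],arr[4]; lo=4,mid=5 → 3 4 7 5 10 13 15
end: lo=4, hi=4; arr = 3 4 7 5 10 13 15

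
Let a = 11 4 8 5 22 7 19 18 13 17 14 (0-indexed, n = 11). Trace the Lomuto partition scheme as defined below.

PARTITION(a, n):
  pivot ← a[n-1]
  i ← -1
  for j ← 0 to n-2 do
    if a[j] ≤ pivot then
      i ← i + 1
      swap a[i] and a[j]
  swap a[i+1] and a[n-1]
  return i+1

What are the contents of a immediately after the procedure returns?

pivot = a[10] = 14; i = -1
j=0: a[0]=11 ≤ 14 → i=0, swap a[0],a[0] (no change) → 11 4 8 5 22 7 19 18 13 17 14
j=1: a[1]=4 ≤ 14 → i=1, swap a[1],a[1] (no change) → 11 4 8 5 22 7 19 18 13 17 14
j=2: a[2]=8 ≤ 14 → i=2, swap a[2],a[2] (no change) → 11 4 8 5 22 7 19 18 13 17 14
j=3: a[3]=5 ≤ 14 → i=3, swap a[3],a[3] (no change) → 11 4 8 5 22 7 19 18 13 17 14
j=4: a[4]=22 > 14 → no swap
j=5: a[5]=7 ≤ 14 → i=4, swap a[4],a[5] → 11 4 8 5 7 22 19 18 13 17 14
j=6: a[6]=19 > 14 → no swap
j=7: a[7]=18 > 14 → no swap
j=8: a[8]=13 ≤ 14 → i=5, swap a[5],a[8] → 11 4 8 5 7 13 19 18 22 17 14
j=9: a[9]=17 > 14 → no swap
final swap a[6],a[10] → 11 4 8 5 7 13 14 18 22 17 19; return 6

11 4 8 5 7 13 14 18 22 17 19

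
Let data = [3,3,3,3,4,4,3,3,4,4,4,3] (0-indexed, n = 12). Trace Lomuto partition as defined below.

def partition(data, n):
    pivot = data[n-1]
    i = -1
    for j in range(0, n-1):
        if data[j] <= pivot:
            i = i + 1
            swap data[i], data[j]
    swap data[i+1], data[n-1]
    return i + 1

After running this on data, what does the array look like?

[3,3,3,3,3,3,3,4,4,4,4,4]

pivot=3, i=-1
j=0: 3≤3, i=0, swap(0,0) ⇒ [3,3,3,3,4,4,3,3,4,4,4,3]
j=1: 3≤3, i=1, swap(1,1) ⇒ [3,3,3,3,4,4,3,3,4,4,4,3]
j=2: 3≤3, i=2, swap(2,2) ⇒ [3,3,3,3,4,4,3,3,4,4,4,3]
j=3: 3≤3, i=3, swap(3,3) ⇒ [3,3,3,3,4,4,3,3,4,4,4,3]
j=4: 4>3, skip
j=5: 4>3, skip
j=6: 3≤3, i=4, swap(4,6) ⇒ [3,3,3,3,3,4,4,3,4,4,4,3]
j=7: 3≤3, i=5, swap(5,7) ⇒ [3,3,3,3,3,3,4,4,4,4,4,3]
j=8: 4>3, skip
j=9: 4>3, skip
j=10: 4>3, skip
swap(6,11) ⇒ [3,3,3,3,3,3,3,4,4,4,4,4]; return 6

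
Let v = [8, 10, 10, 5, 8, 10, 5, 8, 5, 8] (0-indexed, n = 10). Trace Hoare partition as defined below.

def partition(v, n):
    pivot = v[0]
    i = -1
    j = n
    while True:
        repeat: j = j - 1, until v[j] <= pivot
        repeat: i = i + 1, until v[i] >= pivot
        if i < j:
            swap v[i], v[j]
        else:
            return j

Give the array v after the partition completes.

pivot = v[0] = 8; i = -1, j = 10
j→9 (v[9]=8≤8), i→0 (v[0]=8≥8); i<j, swap → [8, 10, 10, 5, 8, 10, 5, 8, 5, 8]
j→8 (v[8]=5≤8), i→1 (v[1]=10≥8); i<j, swap → [8, 5, 10, 5, 8, 10, 5, 8, 10, 8]
j→7 (v[7]=8≤8), i→2 (v[2]=10≥8); i<j, swap → [8, 5, 8, 5, 8, 10, 5, 10, 10, 8]
j→6 (v[6]=5≤8), i→4 (v[4]=8≥8); i<j, swap → [8, 5, 8, 5, 5, 10, 8, 10, 10, 8]
j→4, i→5; i≥j, return j=4. v = [8, 5, 8, 5, 5, 10, 8, 10, 10, 8]

[8, 5, 8, 5, 5, 10, 8, 10, 10, 8]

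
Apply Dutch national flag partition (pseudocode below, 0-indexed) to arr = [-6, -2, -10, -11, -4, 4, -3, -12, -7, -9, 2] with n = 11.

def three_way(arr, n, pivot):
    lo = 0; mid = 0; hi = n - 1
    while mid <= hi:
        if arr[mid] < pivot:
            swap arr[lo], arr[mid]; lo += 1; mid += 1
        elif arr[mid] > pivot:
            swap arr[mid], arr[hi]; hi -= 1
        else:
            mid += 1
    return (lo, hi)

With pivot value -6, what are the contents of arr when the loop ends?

[-9, -10, -11, -7, -12, -6, -3, 4, -4, 2, -2]

lo=0 mid=0 hi=10
-6=-6: mid=1
-2>-6: swap(1,10), hi=9 ⇒ [-6, 2, -10, -11, -4, 4, -3, -12, -7, -9, -2]
2>-6: swap(1,9), hi=8 ⇒ [-6, -9, -10, -11, -4, 4, -3, -12, -7, 2, -2]
-9<-6: swap(0,1), lo=1 mid=2 ⇒ [-9, -6, -10, -11, -4, 4, -3, -12, -7, 2, -2]
-10<-6: swap(1,2), lo=2 mid=3 ⇒ [-9, -10, -6, -11, -4, 4, -3, -12, -7, 2, -2]
-11<-6: swap(2,3), lo=3 mid=4 ⇒ [-9, -10, -11, -6, -4, 4, -3, -12, -7, 2, -2]
-4>-6: swap(4,8), hi=7 ⇒ [-9, -10, -11, -6, -7, 4, -3, -12, -4, 2, -2]
-7<-6: swap(3,4), lo=4 mid=5 ⇒ [-9, -10, -11, -7, -6, 4, -3, -12, -4, 2, -2]
4>-6: swap(5,7), hi=6 ⇒ [-9, -10, -11, -7, -6, -12, -3, 4, -4, 2, -2]
-12<-6: swap(4,5), lo=5 mid=6 ⇒ [-9, -10, -11, -7, -12, -6, -3, 4, -4, 2, -2]
-3>-6: swap(6,6), hi=5 ⇒ [-9, -10, -11, -7, -12, -6, -3, 4, -4, 2, -2]
done. lo=5 hi=5; arr=[-9, -10, -11, -7, -12, -6, -3, 4, -4, 2, -2]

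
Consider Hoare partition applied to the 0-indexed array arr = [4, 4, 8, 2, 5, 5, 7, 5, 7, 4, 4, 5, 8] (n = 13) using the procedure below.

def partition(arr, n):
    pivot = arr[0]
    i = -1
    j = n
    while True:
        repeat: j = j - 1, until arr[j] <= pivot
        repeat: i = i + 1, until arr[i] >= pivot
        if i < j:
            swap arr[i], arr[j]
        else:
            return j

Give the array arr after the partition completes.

pivot = arr[0] = 4; i = -1, j = 13
j→10 (arr[10]=4≤4), i→0 (arr[0]=4≥4); i<j, swap → [4, 4, 8, 2, 5, 5, 7, 5, 7, 4, 4, 5, 8]
j→9 (arr[9]=4≤4), i→1 (arr[1]=4≥4); i<j, swap → [4, 4, 8, 2, 5, 5, 7, 5, 7, 4, 4, 5, 8]
j→3 (arr[3]=2≤4), i→2 (arr[2]=8≥4); i<j, swap → [4, 4, 2, 8, 5, 5, 7, 5, 7, 4, 4, 5, 8]
j→2, i→3; i≥j, return j=2. arr = [4, 4, 2, 8, 5, 5, 7, 5, 7, 4, 4, 5, 8]

[4, 4, 2, 8, 5, 5, 7, 5, 7, 4, 4, 5, 8]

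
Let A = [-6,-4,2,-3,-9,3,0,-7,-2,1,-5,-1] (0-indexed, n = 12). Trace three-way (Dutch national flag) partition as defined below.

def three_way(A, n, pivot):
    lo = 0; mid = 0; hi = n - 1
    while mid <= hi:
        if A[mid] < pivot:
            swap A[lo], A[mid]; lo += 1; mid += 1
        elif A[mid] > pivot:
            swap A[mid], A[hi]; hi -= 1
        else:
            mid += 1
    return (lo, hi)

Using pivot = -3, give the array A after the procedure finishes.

pivot = -3; lo=0, mid=0, hi=11
A[mid]=-6<-3: swap A[0],A[0]; lo=1,mid=1 → [-6,-4,2,-3,-9,3,0,-7,-2,1,-5,-1]
A[mid]=-4<-3: swap A[1],A[1]; lo=2,mid=2 → [-6,-4,2,-3,-9,3,0,-7,-2,1,-5,-1]
A[mid]=2>-3: swap A[2],A[11]; hi=10 → [-6,-4,-1,-3,-9,3,0,-7,-2,1,-5,2]
A[mid]=-1>-3: swap A[2],A[10]; hi=9 → [-6,-4,-5,-3,-9,3,0,-7,-2,1,-1,2]
A[mid]=-5<-3: swap A[2],A[2]; lo=3,mid=3 → [-6,-4,-5,-3,-9,3,0,-7,-2,1,-1,2]
A[mid]=-3=-3: mid=4
A[mid]=-9<-3: swap A[3],A[4]; lo=4,mid=5 → [-6,-4,-5,-9,-3,3,0,-7,-2,1,-1,2]
A[mid]=3>-3: swap A[5],A[9]; hi=8 → [-6,-4,-5,-9,-3,1,0,-7,-2,3,-1,2]
A[mid]=1>-3: swap A[5],A[8]; hi=7 → [-6,-4,-5,-9,-3,-2,0,-7,1,3,-1,2]
A[mid]=-2>-3: swap A[5],A[7]; hi=6 → [-6,-4,-5,-9,-3,-7,0,-2,1,3,-1,2]
A[mid]=-7<-3: swap A[4],A[5]; lo=5,mid=6 → [-6,-4,-5,-9,-7,-3,0,-2,1,3,-1,2]
A[mid]=0>-3: swap A[6],A[6]; hi=5 → [-6,-4,-5,-9,-7,-3,0,-2,1,3,-1,2]
end: lo=5, hi=5; A = [-6,-4,-5,-9,-7,-3,0,-2,1,3,-1,2]

[-6,-4,-5,-9,-7,-3,0,-2,1,3,-1,2]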